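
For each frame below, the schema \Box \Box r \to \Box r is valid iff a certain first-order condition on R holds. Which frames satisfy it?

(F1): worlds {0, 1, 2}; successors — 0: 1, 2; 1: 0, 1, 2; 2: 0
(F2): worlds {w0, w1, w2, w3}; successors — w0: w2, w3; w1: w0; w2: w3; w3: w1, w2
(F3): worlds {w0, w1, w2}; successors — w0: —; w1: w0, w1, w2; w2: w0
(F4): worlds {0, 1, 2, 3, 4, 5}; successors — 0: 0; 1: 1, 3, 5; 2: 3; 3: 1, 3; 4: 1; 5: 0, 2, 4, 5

(F4)

Frame correspondent (Sahlqvist): \forall x \forall y (Rxy \to \exists z (Rxz \wedge Rzy)) — i.e. density.
(F1): fails — R20 but no z with R2z and Rz0.
(F2): fails — Rw1w0 but no z with Rw1z and Rzw0.
(F3): fails — Rw2w0 but no z with Rw2z and Rzw0.
(F4): condition met.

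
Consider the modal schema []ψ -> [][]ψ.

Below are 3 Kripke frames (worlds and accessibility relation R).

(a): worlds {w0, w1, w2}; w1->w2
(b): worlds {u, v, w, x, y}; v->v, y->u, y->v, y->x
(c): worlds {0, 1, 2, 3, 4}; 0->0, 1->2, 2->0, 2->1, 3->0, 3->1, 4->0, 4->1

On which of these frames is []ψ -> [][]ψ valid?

The schema corresponds to transitivity: forall x forall y forall z (Rxy & Ryz -> Rxz).
(a): satisfies the condition.
(b): satisfies the condition.
(c): fails — R31 and R12 but not R32.
Valid on: (a), (b).

(a), (b)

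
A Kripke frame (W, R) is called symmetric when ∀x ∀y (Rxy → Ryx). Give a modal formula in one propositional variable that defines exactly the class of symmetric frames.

ψ → □◇ψ

The condition is symmetry. The B schema ψ → □◇ψ defines it.
Suppose ψ→□◇ψ is valid. Take Rxy and set V(ψ)={x}. Then ψ at x, so □◇ψ at x, so ◇ψ at y, so some z with Ryz has ψ; z=x, i.e. Ryx.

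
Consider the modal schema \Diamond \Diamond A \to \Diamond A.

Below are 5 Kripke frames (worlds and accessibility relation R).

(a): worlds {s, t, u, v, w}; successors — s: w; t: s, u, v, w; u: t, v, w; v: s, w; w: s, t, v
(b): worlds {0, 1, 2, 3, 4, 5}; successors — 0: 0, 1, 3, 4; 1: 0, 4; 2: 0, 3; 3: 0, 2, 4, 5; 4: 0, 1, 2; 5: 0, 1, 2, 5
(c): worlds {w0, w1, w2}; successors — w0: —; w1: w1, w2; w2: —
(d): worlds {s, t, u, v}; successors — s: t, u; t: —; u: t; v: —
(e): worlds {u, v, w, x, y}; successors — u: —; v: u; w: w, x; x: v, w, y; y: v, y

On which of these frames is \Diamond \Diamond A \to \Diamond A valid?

(c), (d)

This is the axiom for transitivity; its first-order frame correspondent is \forall x \forall y \forall z (Rxy \wedge Ryz \to Rxz).
(a): fails — Ruv and Rvs but not Rus.
(b): fails — R34 and R41 but not R31.
(c): ✓.
(d): ✓.
(e): fails — Rxw and Rwx but not Rxx.
Valid on: (c), (d).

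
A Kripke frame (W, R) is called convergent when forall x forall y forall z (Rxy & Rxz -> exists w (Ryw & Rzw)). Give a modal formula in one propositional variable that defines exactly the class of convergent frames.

This is convergence; the standard corresponding axiom is .2: ◇□r → □◇r.
Suppose ◇□r→□◇r is valid. Take Rxy, Rxz and set V(r)={w : Ryw}. Then □r at y so ◇□r at x, so □◇r at x, so ◇r at z, giving w with Rzw and Ryw.

◇□r → □◇r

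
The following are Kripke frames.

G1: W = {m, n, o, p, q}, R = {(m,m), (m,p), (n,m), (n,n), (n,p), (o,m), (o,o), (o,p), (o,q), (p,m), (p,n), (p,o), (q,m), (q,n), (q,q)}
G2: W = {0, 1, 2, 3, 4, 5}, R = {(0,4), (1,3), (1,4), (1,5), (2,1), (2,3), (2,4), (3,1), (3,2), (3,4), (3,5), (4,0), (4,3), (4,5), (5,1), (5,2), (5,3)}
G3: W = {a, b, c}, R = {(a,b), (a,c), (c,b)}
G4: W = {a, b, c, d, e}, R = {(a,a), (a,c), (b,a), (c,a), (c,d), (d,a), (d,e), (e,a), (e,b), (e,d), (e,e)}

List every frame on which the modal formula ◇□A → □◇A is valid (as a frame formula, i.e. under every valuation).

The schema corresponds to convergence: ∀x ∀y ∀z (Rxy ∧ Rxz → ∃w (Ryw ∧ Rzw)).
G1: holds.
G2: fails — R40 and R45 but 0 and 5 have no common successor.
G3: fails — Rac and Rab but c and b have no common successor.
G4: holds.
Valid on: G1, G4.

G1, G4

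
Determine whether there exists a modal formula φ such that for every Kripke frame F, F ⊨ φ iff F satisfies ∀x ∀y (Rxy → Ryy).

Yes, by □(□q → q)

This is a Sahlqvist condition; the T□ axiom □(□q → q) defines it.
Suppose □(□q→q) is valid. Take Rxy and set V(q)={w : Ryw}. Then at y, □q holds; since □(□q→q) at x, □q→q at y, so q at y, i.e. Ryy.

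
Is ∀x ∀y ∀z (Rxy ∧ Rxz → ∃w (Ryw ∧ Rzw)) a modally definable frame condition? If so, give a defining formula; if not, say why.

Yes, by ◇□p → □◇p

Yes: it is convergence, defined by the .2 schema ◇□p → □◇p.
Suppose ◇□p→□◇p is valid. Take Rxy, Rxz and set V(p)={w : Ryw}. Then □p at y so ◇□p at x, so □◇p at x, so ◇p at z, giving w with Rzw and Ryw.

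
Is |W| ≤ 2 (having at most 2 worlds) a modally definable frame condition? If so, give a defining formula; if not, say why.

If a class were modally definable it would be closed under disjoint unions (Goldblatt–Thomason).
Any modal formula valid on each of 3 disjoint one-world frames is valid on their disjoint union (validity is preserved under disjoint unions). Each one-world frame has |W|=1≤2, but the union has |W|=3.
So the class is not modally definable.

No — not modally definable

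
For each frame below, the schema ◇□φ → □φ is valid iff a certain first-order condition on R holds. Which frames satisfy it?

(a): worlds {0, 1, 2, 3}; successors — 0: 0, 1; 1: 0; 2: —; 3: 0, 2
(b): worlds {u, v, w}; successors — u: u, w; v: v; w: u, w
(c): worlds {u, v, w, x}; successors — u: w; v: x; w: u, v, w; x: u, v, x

(b)

The schema corresponds to the Euclidean property: ∀x ∀y ∀z (Rxy ∧ Rxz → Ryz).
(a): fails — R01 and R01 but not R11.
(b): ✓.
(c): fails — Rwu and Rwu but not Ruu.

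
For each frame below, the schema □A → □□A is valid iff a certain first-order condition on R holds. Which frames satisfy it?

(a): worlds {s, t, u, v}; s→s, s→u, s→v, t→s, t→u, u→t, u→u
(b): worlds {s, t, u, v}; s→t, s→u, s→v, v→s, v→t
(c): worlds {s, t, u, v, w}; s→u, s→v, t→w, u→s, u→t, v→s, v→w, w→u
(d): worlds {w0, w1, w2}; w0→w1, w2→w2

The schema corresponds to transitivity: ∀x ∀y ∀z (Rxy ∧ Ryz → Rxz).
(a): fails — Rut and Rts but not Rus.
(b): fails — Rvs and Rsv but not Rvv.
(c): fails — Rwu and Rut but not Rwt.
(d): ✓.

(d)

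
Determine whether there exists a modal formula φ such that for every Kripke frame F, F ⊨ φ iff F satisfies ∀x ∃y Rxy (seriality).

Yes — defined by □q → ◇q

Yes: it is seriality, defined by the D schema □q → ◇q.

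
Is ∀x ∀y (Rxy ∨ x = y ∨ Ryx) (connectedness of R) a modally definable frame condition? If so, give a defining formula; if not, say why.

Any modally definable frame class is closed under disjoint unions.
Take 2 disjoint single-world reflexive frames: each is trivially connected, but their disjoint union has 2 worlds with no edge between distinct components, so it is not connected.
Hence connectedness of R is not modally definable.

No — not modally definable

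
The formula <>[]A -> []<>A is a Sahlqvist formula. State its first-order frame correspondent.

Suppose ◇□A→□◇A is valid. Take Rxy, Rxz and set V(A)={w : Ryw}. Then □A at y so ◇□A at x, so □◇A at x, so ◇A at z, giving w with Rzw and Ryw.

Convergence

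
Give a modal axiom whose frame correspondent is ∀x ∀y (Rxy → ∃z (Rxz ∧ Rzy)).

□□ψ → □ψ

The condition is density. The C4 schema □□ψ → □ψ defines it.
Suppose □□ψ→□ψ is valid. Take Rxy and set V(ψ)={w : xR²w}. Then □□ψ at x, so □ψ at x, so ψ at y, i.e. ∃z(Rxz∧Rzy).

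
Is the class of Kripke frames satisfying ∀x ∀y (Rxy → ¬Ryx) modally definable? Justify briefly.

Not definable by any modal formula

If a class were modally definable it would be closed under surjective bounded morphisms (Goldblatt–Thomason).
The 5-cycle (worlds w0,w1,w2,w3,w4 with w0→w1→w2→w3→w4→w0) is asymmetric. Mapping every world to a single reflexive point • is a surjective bounded morphism, and the reflexive point is not asymmetric (R•• but asymmetry requires ¬R••).
So no modal formula (or set of formulas) defines exactly the asymmetric frames.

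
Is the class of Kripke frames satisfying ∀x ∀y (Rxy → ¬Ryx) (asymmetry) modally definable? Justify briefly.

Modal frame validity is preserved under surjective bounded morphisms.
The 3-cycle (worlds 0,1,2 with 0→1→2→0) is asymmetric. Mapping every world to a single reflexive point • is a surjective bounded morphism, and the reflexive point is not asymmetric (R•• but asymmetry requires ¬R••).
So the class is not modally definable.

No — not modally definable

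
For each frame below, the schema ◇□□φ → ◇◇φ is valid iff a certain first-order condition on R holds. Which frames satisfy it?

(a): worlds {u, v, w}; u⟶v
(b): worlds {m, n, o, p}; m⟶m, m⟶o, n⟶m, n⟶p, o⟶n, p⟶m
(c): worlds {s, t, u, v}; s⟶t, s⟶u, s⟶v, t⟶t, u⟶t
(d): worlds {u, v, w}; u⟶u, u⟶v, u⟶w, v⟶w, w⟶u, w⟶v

(b), (d)

The schema corresponds to a generalized confluence (Geach) condition: ∀x ∀y (xRy → ∃w (yR²w ∧ xR²w)).
(a): fails — uRv but no t with vR²t and uR²t.
(b): satisfies the condition.
(c): fails — sRv but no w with vR²w and sR²w.
(d): satisfies the condition.
Valid on: (b), (d).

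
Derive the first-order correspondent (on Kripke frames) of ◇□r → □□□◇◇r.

∀x ∀y ∀z ((xRy ∧ xR³z) → ∃w (yRw ∧ zR²w))

This is a Sahlqvist (Geach-type) schema ◇^1□^1r → □^3◇^2r.
Minimal-valuation argument: fix x; take any y with xR^1y and any z with xR^3z. Set V(r) to the set of worlds R-reachable from y in exactly 1 step. Then □^1r holds at y, so the antecedent holds at x; validity forces ◇^2r at z, giving a w with zR^2w and yR^1w.
First-order correspondent: ∀x ∀y ∀z ((xRy ∧ xR³z) → ∃w (yRw ∧ zR²w)).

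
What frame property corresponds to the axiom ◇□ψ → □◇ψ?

convergence

Suppose ◇□ψ→□◇ψ is valid. Take Rxy, Rxz and set V(ψ)={w : Ryw}. Then □ψ at y so ◇□ψ at x, so □◇ψ at x, so ◇ψ at z, giving w with Rzw and Ryw.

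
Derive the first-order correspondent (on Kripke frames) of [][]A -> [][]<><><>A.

This is a Sahlqvist (Geach-type) schema ◇^0□^2A → □^2◇^3A.
Minimal-valuation argument: fix x; take any y with xR^0y and any z with xR^2z. Set V(A) to the set of worlds R-reachable from y in exactly 2 steps. Then □^2A holds at y, so the antecedent holds at x; validity forces ◇^3A at z, giving a w with zR^3w and yR^2w.
First-order correspondent: forall x forall z (x R^2 z -> exists w (x R^2 w & z R^3 w)).

forall x forall z (x R^2 z -> exists w (x R^2 w & z R^3 w))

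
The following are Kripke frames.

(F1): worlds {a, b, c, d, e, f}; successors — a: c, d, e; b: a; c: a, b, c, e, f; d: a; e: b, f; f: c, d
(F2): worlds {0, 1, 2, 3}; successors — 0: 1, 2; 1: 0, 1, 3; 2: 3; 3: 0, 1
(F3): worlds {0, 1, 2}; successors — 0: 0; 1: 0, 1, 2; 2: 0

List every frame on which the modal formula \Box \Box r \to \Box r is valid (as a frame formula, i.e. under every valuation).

The schema corresponds to density: \forall x \forall y (Rxy \to \exists z (Rxz \wedge Rzy)).
(F1): fails — Reb but no z with Rez and Rzb.
(F2): fails — R02 but no z with R0z and Rz2.
(F3): condition met.

(F3)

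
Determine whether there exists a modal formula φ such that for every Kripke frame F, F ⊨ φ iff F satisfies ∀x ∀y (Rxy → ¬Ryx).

If a class were modally definable it would be closed under surjective bounded morphisms (Goldblatt–Thomason).
The 5-cycle (worlds 0,1,2,3,4 with 0→1→2→3→4→0) is asymmetric. Mapping every world to a single reflexive point • is a surjective bounded morphism, and the reflexive point is not asymmetric (R•• but asymmetry requires ¬R••).
Hence asymmetry is not modally definable.

No — not modally definable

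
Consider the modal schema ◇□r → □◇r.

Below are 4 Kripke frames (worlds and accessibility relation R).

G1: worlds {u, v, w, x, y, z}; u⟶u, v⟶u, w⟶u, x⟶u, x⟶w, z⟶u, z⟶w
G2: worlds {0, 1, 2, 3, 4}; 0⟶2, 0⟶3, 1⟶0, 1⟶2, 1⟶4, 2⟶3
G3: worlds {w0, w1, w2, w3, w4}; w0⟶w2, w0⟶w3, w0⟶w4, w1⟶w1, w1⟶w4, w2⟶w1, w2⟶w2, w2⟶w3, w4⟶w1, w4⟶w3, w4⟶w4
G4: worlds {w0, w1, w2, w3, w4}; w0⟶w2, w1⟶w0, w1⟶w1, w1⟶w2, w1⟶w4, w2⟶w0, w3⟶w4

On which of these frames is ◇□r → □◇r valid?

G1

Frame correspondent (Sahlqvist): ∀x ∀y ∀z (Rxy ∧ Rxz → ∃w (Ryw ∧ Rzw)) — i.e. convergence.
G1: holds.
G2: fails — R02 and R03 but 2 and 3 have no common successor.
G3: fails — Rw0w4 and Rw0w3 but w4 and w3 have no common successor.
G4: fails — Rw1w2 and Rw1w0 but w2 and w0 have no common successor.
Valid on: G1.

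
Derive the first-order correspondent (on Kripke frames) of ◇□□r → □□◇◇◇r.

∀x ∀y ∀z ((xRy ∧ xR²z) → ∃w (yR²w ∧ zR³w))

This is a Sahlqvist (Geach-type) schema ◇^1□^2r → □^2◇^3r.
First-order correspondent: ∀x ∀y ∀z ((xRy ∧ xR²z) → ∃w (yR²w ∧ zR³w)).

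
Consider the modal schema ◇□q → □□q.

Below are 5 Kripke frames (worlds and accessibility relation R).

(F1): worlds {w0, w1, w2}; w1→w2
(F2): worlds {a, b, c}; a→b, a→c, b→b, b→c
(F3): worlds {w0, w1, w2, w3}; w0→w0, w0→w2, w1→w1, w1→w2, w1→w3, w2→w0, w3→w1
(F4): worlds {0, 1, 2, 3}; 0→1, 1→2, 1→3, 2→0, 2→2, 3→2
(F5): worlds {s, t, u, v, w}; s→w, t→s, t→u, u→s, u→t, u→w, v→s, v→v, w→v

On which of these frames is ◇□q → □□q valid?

This is the axiom for a generalized confluence (Geach) condition; its first-order frame correspondent is ∀x ∀y ∀z ((xRy ∧ xR²z) → ∃w (yRw ∧ z = w)).
(F1): condition met.
(F2): fails — aRc, aR²b but no w with cRw and b=w.
(F3): fails — w0Rw2, w0R²w2 but no w with w2Rw and w2=w.
(F4): fails — 1R3, 1R²0 but no w with 3Rw and 0=w.
(F5): fails — tRs, tR²s but no w* with sRw* and s=w*.

(F1)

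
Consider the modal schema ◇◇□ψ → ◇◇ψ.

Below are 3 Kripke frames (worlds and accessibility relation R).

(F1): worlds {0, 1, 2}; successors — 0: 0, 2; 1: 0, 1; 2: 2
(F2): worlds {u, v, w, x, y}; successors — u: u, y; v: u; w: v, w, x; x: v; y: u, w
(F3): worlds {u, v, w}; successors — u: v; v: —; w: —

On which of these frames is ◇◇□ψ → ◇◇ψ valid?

(F1), (F2), (F3)

The schema corresponds to a generalized confluence (Geach) condition: ∀x ∀y (xR²y → ∃w (yRw ∧ xR²w)).
(F1): condition met.
(F2): condition met.
(F3): condition met.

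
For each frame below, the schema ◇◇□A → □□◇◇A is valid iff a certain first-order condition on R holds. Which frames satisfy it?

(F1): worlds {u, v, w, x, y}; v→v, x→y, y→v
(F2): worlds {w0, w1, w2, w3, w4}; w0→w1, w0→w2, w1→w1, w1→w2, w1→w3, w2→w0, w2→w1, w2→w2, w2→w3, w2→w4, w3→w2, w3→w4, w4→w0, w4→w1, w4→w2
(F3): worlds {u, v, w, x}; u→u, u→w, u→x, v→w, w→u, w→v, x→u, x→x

Frame correspondent (Sahlqvist): ∀x ∀y ∀z ((xR²y ∧ xR²z) → ∃w (yRw ∧ zR²w)) — i.e. a generalized confluence (Geach) condition.
(F1): condition met.
(F2): condition met.
(F3): fails — uR²v, uR²v but no t with vRt and vR²t.
Valid on: (F1), (F2).

(F1), (F2)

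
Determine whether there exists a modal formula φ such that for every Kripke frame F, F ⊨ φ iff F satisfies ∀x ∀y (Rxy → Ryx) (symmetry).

Yes, by r → □◇r

This is a Sahlqvist condition; the B axiom r → □◇r defines it.
Suppose r→□◇r is valid. Take Rxy and set V(r)={x}. Then r at x, so □◇r at x, so ◇r at y, so some z with Ryz has r; z=x, i.e. Ryx.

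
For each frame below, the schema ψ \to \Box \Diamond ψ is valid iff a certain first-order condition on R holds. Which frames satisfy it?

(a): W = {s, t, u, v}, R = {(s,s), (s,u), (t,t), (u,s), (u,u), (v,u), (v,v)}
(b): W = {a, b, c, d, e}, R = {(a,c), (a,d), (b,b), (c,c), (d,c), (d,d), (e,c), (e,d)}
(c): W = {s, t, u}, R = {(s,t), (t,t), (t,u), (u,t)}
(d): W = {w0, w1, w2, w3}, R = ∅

(d)

Frame correspondent (Sahlqvist): \forall x \forall y (Rxy \to Ryx) — i.e. symmetry.
(a): fails — Rvu but not Ruv.
(b): fails — Rdc but not Rcd.
(c): fails — Rst but not Rts.
(d): satisfies the condition.
Valid on: (d).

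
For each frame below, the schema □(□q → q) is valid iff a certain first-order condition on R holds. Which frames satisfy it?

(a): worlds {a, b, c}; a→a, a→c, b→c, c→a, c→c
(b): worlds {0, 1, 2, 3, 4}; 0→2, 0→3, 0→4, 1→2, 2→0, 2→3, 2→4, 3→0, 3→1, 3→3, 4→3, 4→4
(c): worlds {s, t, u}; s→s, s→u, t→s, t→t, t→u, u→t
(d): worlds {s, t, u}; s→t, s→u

(a)

The schema corresponds to shift-reflexivity: ∀x ∀y (Rxy → Ryy).
(a): satisfies the condition.
(b): fails — R02 but not R22.
(c): fails — Rtu but not Ruu.
(d): fails — Rsu but not Ruu.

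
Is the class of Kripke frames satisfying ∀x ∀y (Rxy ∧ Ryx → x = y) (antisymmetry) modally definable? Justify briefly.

Modal frame validity is preserved under surjective bounded morphisms.
The 6-cycle (worlds w0,w1,w2,w3,w4,w5 with w0→w1→w2→w3→w4→w5→w0) is antisymmetric. Sending even-indexed worlds to a and odd-indexed worlds to b is a surjective bounded morphism onto the two-world frame with a↔b, which is not antisymmetric.
So no modal formula (or set of formulas) defines exactly the antisymmetric frames.

No — not modally definable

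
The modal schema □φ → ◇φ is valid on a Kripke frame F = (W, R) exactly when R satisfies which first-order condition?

Seriality

Suppose □φ→◇φ is valid. At any x set V(φ)=W. Then □φ at x, so ◇φ at x, so x has a successor.
Conversely, on a frame with seriality the schema holds at every world under every valuation.
So the correspondent is seriality.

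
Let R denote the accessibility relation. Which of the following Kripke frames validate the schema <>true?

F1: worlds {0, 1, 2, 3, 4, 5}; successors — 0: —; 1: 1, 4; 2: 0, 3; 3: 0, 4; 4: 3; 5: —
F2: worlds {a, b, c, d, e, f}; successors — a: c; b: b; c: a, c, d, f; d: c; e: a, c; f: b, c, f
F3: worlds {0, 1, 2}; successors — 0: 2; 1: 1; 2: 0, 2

This is the axiom for seriality; its first-order frame correspondent is forall x exists y Rxy.
F1: fails — world 0 has no successor.
F2: satisfies the condition.
F3: satisfies the condition.
Valid on: F2, F3.

F2, F3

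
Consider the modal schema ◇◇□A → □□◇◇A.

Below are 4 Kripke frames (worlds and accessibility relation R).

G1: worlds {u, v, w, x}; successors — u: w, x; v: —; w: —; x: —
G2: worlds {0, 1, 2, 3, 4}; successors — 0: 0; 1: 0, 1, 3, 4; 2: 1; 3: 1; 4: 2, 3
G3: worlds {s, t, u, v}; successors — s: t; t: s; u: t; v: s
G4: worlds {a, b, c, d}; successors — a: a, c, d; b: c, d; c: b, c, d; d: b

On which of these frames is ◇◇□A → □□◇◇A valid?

G1

This is the axiom for a generalized confluence (Geach) condition; its first-order frame correspondent is ∀x ∀y ∀z ((xR²y ∧ xR²z) → ∃w (yRw ∧ zR²w)).
G1: satisfies the condition.
G2: fails — 1R²0, 1R²4 but no w with 0Rw and 4R²w.
G3: fails — sR²s, sR²s but no w with sRw and sR²w.
G4: fails — aR²d, aR²d but no w with dRw and dR²w.
Valid on: G1.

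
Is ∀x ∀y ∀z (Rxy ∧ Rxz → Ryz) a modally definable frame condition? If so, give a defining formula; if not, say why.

Yes — defined by ◇r → □◇r

This is a Sahlqvist condition; the 5 axiom ◇r → □◇r defines it.
Suppose ◇r→□◇r is valid. Take Rxy, Rxz and set V(r)={y}. Then ◇r at x, so □◇r at x, so ◇r at z, so some w with Rzw has r; w=y, i.e. Rzy. By symmetry of the argument, Ryz.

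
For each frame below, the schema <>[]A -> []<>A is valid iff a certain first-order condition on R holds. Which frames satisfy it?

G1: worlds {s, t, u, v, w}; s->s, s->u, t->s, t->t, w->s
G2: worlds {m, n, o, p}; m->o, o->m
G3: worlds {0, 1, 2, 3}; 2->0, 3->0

Frame correspondent (Sahlqvist): forall x forall y forall z (Rxy & Rxz -> exists w (Ryw & Rzw)) — i.e. convergence.
G1: fails — Rsu and Rsu but u and u have no common successor.
G2: condition met.
G3: fails — R20 and R20 but 0 and 0 have no common successor.
Valid on: G2.

G2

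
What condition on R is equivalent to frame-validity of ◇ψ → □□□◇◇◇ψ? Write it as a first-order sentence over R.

This is a Sahlqvist (Geach-type) schema ◇^1□^0ψ → □^3◇^3ψ.
Minimal-valuation argument: fix x; take any y with xR^1y and any z with xR^3z. Set V(ψ) to the set of worlds R-reachable from y in exactly 0 steps. Then □^0ψ holds at y, so the antecedent holds at x; validity forces ◇^3ψ at z, giving a w with zR^3w and yR^0w.
First-order correspondent: ∀x ∀y ∀z ((xRy ∧ xR³z) → ∃w (y = w ∧ zR³w)).

∀x ∀y ∀z ((xRy ∧ xR³z) → ∃w (y = w ∧ zR³w))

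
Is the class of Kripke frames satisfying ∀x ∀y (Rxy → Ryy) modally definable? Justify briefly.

Yes — defined by □(□p → p)

Yes: it is shift-reflexivity, defined by the T□ schema □(□p → p).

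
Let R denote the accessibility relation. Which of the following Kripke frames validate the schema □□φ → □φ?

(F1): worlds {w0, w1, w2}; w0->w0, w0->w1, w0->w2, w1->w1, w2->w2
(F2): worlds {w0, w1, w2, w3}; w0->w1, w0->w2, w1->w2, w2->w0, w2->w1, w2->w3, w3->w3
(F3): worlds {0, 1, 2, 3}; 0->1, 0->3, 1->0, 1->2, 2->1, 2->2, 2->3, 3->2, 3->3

(F1)

The schema corresponds to density: ∀x ∀y (Rxy → ∃z (Rxz ∧ Rzy)).
(F1): satisfies the condition.
(F2): fails — Rw1w2 but no z with Rw1z and Rzw2.
(F3): fails — R10 but no z with R1z and Rz0.
Valid on: (F1).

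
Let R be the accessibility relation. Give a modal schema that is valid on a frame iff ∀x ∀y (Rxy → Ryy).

The condition is shift-reflexivity. The T□ schema □(□s → s) defines it.
Suppose □(□s→s) is valid. Take Rxy and set V(s)={w : Ryw}. Then at y, □s holds; since □(□s→s) at x, □s→s at y, so s at y, i.e. Ryy.

□(□s → s)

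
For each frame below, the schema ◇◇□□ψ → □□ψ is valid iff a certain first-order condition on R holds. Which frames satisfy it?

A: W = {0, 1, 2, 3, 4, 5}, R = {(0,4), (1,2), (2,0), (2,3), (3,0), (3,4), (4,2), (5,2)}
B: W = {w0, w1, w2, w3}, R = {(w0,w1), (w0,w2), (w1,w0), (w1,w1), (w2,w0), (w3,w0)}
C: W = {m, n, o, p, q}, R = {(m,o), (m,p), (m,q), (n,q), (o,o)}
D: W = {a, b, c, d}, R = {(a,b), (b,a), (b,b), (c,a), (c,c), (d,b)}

C

Frame correspondent (Sahlqvist): ∀x ∀y ∀z ((xR²y ∧ xR²z) → ∃w (yR²w ∧ z = w)) — i.e. a generalized confluence (Geach) condition.
A: fails — 0R²2, 0R²2 but no w with 2R²w and 2=w.
B: fails — w1R²w0, w1R²w2 but no w with w0R²w and w2=w.
C: satisfies the condition.
D: fails — cR²a, cR²c but no w with aR²w and c=w.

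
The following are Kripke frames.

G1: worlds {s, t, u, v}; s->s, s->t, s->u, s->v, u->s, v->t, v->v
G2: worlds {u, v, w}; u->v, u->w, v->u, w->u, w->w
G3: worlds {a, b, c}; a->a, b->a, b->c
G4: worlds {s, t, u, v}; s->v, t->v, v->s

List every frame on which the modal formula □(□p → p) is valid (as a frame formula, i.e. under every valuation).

This is the axiom for shift-reflexivity; its first-order frame correspondent is ∀x ∀y (Rxy → Ryy).
G1: fails — Rvt but not Rtt.
G2: fails — Ruv but not Rvv.
G3: fails — Rbc but not Rcc.
G4: fails — Rsv but not Rvv.
Valid on no frame.

none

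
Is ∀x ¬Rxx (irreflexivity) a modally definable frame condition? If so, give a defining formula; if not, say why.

Not definable by any modal formula

Any modally definable frame class is closed under surjective bounded morphisms.
The 5-cycle (worlds w0,w1,w2,w3,w4 with w0→w1→w2→w3→w4→w0) is irreflexive, and the map sending every world to a single reflexive point • is a surjective bounded morphism (forth: every edge maps to (•,•); back: every world has a successor). So any modal formula valid on the 5-cycle is also valid on the reflexive point, which is not irreflexive.
So no modal formula (or set of formulas) defines exactly the irreflexive frames.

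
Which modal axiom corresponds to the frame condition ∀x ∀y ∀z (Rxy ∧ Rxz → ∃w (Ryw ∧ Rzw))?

◇□s → □◇s

The condition is convergence. The .2 schema ◇□s → □◇s defines it.
Suppose ◇□s→□◇s is valid. Take Rxy, Rxz and set V(s)={w : Ryw}. Then □s at y so ◇□s at x, so □◇s at x, so ◇s at z, giving w with Rzw and Ryw.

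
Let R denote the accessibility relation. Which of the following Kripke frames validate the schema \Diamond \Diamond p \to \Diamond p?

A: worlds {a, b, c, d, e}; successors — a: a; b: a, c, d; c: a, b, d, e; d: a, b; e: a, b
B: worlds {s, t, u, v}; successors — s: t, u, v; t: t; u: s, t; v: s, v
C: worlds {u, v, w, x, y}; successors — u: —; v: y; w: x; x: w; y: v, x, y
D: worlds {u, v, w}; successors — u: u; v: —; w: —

The schema corresponds to transitivity: \forall x \forall y \forall z (Rxy \wedge Ryz \to Rxz).
A: fails — Rbc and Rcb but not Rbb.
B: fails — Rus and Rsv but not Ruv.
C: fails — Rxw and Rwx but not Rxx.
D: satisfies the condition.

D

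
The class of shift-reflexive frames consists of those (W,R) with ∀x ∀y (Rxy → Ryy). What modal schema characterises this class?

□(□r → r)

This is shift-reflexivity; the standard corresponding axiom is T□: □(□r → r).
Suppose □(□r→r) is valid. Take Rxy and set V(r)={w : Ryw}. Then at y, □r holds; since □(□r→r) at x, □r→r at y, so r at y, i.e. Ryy.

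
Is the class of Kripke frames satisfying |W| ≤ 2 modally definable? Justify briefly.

If a class were modally definable it would be closed under disjoint unions (Goldblatt–Thomason).
Any modal formula valid on each of 3 disjoint one-world frames is valid on their disjoint union (validity is preserved under disjoint unions). Each one-world frame has |W|=1≤2, but the union has |W|=3.
So the class is not modally definable.

Not modally definable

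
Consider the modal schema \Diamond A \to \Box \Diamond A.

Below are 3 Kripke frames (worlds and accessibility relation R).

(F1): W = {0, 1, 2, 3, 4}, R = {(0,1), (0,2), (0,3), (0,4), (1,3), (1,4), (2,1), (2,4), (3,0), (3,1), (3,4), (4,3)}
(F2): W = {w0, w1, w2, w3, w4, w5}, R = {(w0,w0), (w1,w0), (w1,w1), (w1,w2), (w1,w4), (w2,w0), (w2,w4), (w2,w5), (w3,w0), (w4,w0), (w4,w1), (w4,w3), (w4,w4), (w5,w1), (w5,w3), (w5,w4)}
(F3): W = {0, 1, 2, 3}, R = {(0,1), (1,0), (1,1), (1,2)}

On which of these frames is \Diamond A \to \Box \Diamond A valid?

The schema corresponds to the Euclidean property: \forall x \forall y \forall z (Rxy \wedge Rxz \to Ryz).
(F1): fails — R02 and R02 but not R22.
(F2): fails — Rw1w2 and Rw1w2 but not Rw2w2.
(F3): fails — R12 and R12 but not R22.

none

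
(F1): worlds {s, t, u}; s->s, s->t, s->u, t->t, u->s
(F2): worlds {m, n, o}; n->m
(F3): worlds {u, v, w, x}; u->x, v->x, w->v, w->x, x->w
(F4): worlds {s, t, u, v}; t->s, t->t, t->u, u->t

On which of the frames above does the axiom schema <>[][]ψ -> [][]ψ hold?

Frame correspondent (Sahlqvist): forall x forall y forall z ((xRy & x R^2 z) -> exists w (y R^2 w & z = w)) — i.e. a generalized confluence (Geach) condition.
(F1): fails — sRt, sR²s but no w with tR²w and s=w.
(F2): ✓.
(F3): fails — uRx, uR²w but no t with xR²t and w=t.
(F4): fails — tRs, tR²s but no w with sR²w and s=w.
Valid on: (F2).

(F2)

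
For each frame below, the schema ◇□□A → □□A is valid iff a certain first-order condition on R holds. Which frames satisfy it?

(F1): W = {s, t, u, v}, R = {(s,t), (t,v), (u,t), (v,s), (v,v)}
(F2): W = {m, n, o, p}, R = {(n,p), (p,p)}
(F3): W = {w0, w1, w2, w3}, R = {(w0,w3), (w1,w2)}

(F2), (F3)

This is the axiom for a generalized confluence (Geach) condition; its first-order frame correspondent is ∀x ∀y ∀z ((xRy ∧ xR²z) → ∃w (yR²w ∧ z = w)).
(F1): fails — vRs, vR²s but no w with sR²w and s=w.
(F2): holds.
(F3): holds.
Valid on: (F2), (F3).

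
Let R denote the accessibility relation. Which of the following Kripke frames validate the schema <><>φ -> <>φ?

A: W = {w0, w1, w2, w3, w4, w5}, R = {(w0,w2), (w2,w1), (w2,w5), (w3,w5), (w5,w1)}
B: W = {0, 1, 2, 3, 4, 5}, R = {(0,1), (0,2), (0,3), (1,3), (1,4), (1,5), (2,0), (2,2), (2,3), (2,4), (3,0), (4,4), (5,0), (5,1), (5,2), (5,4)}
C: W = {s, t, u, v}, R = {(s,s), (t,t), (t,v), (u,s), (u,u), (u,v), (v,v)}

C

This is the axiom for transitivity; its first-order frame correspondent is forall x forall y forall z (Rxy & Ryz -> Rxz).
A: fails — Rw3w5 and Rw5w1 but not Rw3w1.
B: fails — R02 and R20 but not R00.
C: holds.
Valid on: C.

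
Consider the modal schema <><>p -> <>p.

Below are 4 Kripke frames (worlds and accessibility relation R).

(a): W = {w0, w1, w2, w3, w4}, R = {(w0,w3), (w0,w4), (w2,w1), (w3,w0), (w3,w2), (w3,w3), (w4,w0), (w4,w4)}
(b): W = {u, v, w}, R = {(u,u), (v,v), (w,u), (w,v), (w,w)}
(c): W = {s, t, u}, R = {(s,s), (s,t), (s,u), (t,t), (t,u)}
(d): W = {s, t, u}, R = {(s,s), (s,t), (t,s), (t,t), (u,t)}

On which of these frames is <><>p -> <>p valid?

(b), (c)

This is the axiom for transitivity; its first-order frame correspondent is forall x forall y forall z (Rxy & Ryz -> Rxz).
(a): fails — Rw0w4 and Rw4w0 but not Rw0w0.
(b): holds.
(c): holds.
(d): fails — Rut and Rts but not Rus.
Valid on: (b), (c).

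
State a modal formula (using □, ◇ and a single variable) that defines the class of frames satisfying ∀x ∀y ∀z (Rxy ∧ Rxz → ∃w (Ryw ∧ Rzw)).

This is convergence; the standard corresponding axiom is .2: ◇□p → □◇p.
Suppose ◇□p→□◇p is valid. Take Rxy, Rxz and set V(p)={w : Ryw}. Then □p at y so ◇□p at x, so □◇p at x, so ◇p at z, giving w with Rzw and Ryw.

◇□p → □◇p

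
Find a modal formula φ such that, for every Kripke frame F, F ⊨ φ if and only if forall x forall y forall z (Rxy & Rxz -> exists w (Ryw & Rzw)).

◇□s → □◇s

The condition is convergence. The .2 schema ◇□s → □◇s defines it.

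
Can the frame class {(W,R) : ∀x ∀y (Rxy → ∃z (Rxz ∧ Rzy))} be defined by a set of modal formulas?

Definable; □□p → □p defines it

The condition is density. A defining modal formula is □□p → □p.
Suppose □□p→□p is valid. Take Rxy and set V(p)={w : xR²w}. Then □□p at x, so □p at x, so p at y, i.e. ∃z(Rxz∧Rzy).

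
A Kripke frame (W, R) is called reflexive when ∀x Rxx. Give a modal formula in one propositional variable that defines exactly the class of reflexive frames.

□s → s

A defining formula is □s → s (the T axiom).
Suppose □s→s is valid. At any x set V(s)={w : Rxw}. Then □s holds at x, so s holds at x, i.e. Rxx.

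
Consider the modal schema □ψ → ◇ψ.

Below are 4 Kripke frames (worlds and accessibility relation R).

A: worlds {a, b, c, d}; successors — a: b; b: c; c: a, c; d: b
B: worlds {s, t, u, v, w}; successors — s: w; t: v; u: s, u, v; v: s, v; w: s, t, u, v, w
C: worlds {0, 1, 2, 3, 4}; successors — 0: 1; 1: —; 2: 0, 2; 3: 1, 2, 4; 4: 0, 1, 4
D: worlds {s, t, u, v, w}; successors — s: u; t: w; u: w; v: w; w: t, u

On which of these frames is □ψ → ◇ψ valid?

A, B, D

Frame correspondent (Sahlqvist): ∀x ∃y Rxy — i.e. seriality.
A: condition met.
B: condition met.
C: fails — world 1 has no successor.
D: condition met.
Valid on: A, B, D.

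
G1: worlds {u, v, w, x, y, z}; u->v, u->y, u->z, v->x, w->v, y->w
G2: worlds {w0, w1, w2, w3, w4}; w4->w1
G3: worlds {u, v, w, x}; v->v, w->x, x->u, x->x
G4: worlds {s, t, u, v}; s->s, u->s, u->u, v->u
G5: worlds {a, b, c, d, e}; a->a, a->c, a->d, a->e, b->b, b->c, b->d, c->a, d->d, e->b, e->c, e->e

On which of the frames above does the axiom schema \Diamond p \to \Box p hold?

G2

This is the axiom for partial functionality; its first-order frame correspondent is \forall x \forall y \forall z (Rxy \wedge Rxz \to y = z).
G1: fails — u sees both v and y.
G2: satisfies the condition.
G3: fails — x sees both u and x.
G4: fails — u sees both s and u.
G5: fails — a sees both a and c.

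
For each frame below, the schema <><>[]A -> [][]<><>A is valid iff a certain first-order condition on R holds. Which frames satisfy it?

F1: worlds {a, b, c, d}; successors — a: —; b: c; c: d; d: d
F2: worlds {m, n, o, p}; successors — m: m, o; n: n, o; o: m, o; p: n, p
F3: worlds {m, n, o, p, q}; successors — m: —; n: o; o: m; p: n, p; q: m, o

F1

The schema corresponds to a generalized confluence (Geach) condition: forall x forall y forall z ((x R^2 y & x R^2 z) -> exists w (yRw & z R^2 w)).
F1: satisfies the condition.
F2: fails — pR²p, pR²o but no w with pRw and oR²w.
F3: fails — nR²m, nR²m but no w with mRw and mR²w.
Valid on: F1.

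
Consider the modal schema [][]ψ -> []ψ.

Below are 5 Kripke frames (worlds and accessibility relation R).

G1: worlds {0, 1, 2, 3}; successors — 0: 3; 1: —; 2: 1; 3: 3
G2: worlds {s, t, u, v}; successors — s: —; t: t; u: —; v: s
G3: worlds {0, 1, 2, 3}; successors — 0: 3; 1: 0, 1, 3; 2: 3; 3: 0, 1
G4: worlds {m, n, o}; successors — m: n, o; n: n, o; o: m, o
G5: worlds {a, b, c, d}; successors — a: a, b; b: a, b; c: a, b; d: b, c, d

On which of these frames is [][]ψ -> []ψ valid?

G4, G5

Frame correspondent (Sahlqvist): forall x forall y (Rxy -> exists z (Rxz & Rzy)) — i.e. density.
G1: fails — R21 but no z with R2z and Rz1.
G2: fails — Rvs but no z with Rvz and Rzs.
G3: fails — R23 but no z with R2z and Rz3.
G4: condition met.
G5: condition met.
Valid on: G4, G5.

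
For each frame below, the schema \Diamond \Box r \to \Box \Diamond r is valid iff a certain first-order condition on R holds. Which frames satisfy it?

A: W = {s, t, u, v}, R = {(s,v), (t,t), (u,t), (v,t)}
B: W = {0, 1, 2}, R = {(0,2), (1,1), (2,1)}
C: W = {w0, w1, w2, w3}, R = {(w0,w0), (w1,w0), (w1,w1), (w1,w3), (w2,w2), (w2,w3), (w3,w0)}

This is the axiom for convergence; its first-order frame correspondent is \forall x \forall y \forall z (Rxy \wedge Rxz \to \exists w (Ryw \wedge Rzw)).
A: satisfies the condition.
B: satisfies the condition.
C: fails — Rw2w2 and Rw2w3 but w2 and w3 have no common successor.
Valid on: A, B.

A, B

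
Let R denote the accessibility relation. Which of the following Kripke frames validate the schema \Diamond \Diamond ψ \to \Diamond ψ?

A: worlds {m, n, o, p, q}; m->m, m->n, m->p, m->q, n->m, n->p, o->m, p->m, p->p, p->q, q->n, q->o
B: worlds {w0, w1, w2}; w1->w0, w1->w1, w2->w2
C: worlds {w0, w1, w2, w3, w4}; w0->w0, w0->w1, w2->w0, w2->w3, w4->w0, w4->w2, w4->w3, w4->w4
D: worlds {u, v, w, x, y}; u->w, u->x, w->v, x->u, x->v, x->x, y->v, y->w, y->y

B

This is the axiom for transitivity; its first-order frame correspondent is \forall x \forall y \forall z (Rxy \wedge Ryz \to Rxz).
A: fails — Rom and Rmq but not Roq.
B: satisfies the condition.
C: fails — Rw4w0 and Rw0w1 but not Rw4w1.
D: fails — Ruw and Rwv but not Ruv.
Valid on: B.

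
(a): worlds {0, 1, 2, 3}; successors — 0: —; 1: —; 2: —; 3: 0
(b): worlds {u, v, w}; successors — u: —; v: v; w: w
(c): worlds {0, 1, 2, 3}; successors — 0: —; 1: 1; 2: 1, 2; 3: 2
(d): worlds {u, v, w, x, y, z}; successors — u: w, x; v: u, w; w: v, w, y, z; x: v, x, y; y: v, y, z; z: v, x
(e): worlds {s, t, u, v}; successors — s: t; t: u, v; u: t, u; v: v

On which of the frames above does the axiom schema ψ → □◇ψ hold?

Frame correspondent (Sahlqvist): ∀x ∀y (Rxy → Ryx) — i.e. symmetry.
(a): fails — R30 but not R03.
(b): condition met.
(c): fails — R21 but not R12.
(d): fails — Ruw but not Rwu.
(e): fails — Rtv but not Rvt.
Valid on: (b).

(b)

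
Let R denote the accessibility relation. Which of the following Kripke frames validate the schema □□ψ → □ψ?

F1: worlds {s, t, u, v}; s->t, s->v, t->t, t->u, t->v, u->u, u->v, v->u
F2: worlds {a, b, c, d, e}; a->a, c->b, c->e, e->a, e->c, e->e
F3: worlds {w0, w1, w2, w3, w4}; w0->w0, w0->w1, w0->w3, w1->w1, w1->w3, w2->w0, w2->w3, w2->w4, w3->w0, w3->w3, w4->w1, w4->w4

F1, F3

Frame correspondent (Sahlqvist): ∀x ∀y (Rxy → ∃z (Rxz ∧ Rzy)) — i.e. density.
F1: satisfies the condition.
F2: fails — Rcb but no z with Rcz and Rzb.
F3: satisfies the condition.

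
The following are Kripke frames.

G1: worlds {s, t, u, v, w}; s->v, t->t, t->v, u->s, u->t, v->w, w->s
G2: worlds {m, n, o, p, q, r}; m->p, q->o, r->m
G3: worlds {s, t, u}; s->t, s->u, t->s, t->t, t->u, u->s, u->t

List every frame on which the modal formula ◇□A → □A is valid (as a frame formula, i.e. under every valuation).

none

This is the axiom for the Euclidean property; its first-order frame correspondent is ∀x ∀y ∀z (Rxy ∧ Rxz → Ryz).
G1: fails — Rsv and Rsv but not Rvv.
G2: fails — Rmp and Rmp but not Rpp.
G3: fails — Rsu and Rsu but not Ruu.
Valid on no frame.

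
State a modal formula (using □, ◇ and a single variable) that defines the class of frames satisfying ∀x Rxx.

□s → s

This is reflexivity; the standard corresponding axiom is T: □s → s.
Suppose □s→s is valid. At any x set V(s)={w : Rxw}. Then □s holds at x, so s holds at x, i.e. Rxx.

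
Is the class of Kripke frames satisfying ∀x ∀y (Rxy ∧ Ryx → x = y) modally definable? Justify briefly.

Any modally definable frame class is closed under surjective bounded morphisms.
The 6-cycle (worlds a,b,c,d,e,f with a→b→c→d→e→f→a) is antisymmetric. Sending even-indexed worlds to • and odd-indexed worlds to ∘ is a surjective bounded morphism onto the two-world frame with •↔∘, which is not antisymmetric.
So no modal formula (or set of formulas) defines exactly the antisymmetric frames.

Not definable by any modal formula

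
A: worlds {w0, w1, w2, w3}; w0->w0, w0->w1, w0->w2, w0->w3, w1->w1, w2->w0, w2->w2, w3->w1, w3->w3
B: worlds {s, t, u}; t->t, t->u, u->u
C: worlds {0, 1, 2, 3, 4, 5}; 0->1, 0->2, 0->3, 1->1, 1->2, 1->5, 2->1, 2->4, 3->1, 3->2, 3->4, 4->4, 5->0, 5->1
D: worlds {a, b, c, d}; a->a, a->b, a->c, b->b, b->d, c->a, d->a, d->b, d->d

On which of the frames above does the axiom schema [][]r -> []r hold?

Frame correspondent (Sahlqvist): forall x forall y (Rxy -> exists z (Rxz & Rzy)) — i.e. density.
A: condition met.
B: condition met.
C: fails — R50 but no z with R5z and Rz0.
D: condition met.

A, B, D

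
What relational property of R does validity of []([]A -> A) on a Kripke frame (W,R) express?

Shift-reflexivity

This is the T□ axiom.
It corresponds to shift-reflexivity: forall x forall y (Rxy -> Ryy).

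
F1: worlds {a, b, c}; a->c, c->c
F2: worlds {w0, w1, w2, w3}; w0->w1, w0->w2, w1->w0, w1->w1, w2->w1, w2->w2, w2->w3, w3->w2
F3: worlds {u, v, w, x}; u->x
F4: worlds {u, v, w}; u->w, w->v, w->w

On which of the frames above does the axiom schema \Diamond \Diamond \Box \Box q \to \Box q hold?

The schema corresponds to a generalized confluence (Geach) condition: \forall x \forall y \forall z ((x R^2 y \wedge xRz) \to \exists w (y R^2 w \wedge z = w)).
F1: condition met.
F2: fails — w2R²w1, w2Rw3 but no w with w1R²w and w3=w.
F3: condition met.
F4: fails — uR²v, uRw but no t with vR²t and w=t.

F1, F3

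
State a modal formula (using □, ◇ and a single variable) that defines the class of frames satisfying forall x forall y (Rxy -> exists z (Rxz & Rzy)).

This is density; the standard corresponding axiom is C4: □□q → □q.
Suppose □□q→□q is valid. Take Rxy and set V(q)={w : xR²w}. Then □□q at x, so □q at x, so q at y, i.e. ∃z(Rxz∧Rzy).

□□q → □q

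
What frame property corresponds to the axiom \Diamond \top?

Seriality

◇⊤ holds at w iff w has a successor, so frame-validity of ◇⊤ is exactly seriality. Equivalently via □q → ◇q:
Suppose □q→◇q is valid. At any x set V(q)=W. Then □q at x, so ◇q at x, so x has a successor.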